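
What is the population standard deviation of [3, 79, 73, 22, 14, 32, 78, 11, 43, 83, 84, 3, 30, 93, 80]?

32.5656

Step 1: Compute the mean: 48.5333
Step 2: Sum of squared deviations from the mean: 15907.7333
Step 3: Population variance = 15907.7333 / 15 = 1060.5156
Step 4: Standard deviation = sqrt(1060.5156) = 32.5656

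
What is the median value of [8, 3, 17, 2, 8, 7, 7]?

7

Step 1: Sort the data in ascending order: [2, 3, 7, 7, 8, 8, 17]
Step 2: The number of values is n = 7.
Step 3: Since n is odd, the median is the middle value at position 4: 7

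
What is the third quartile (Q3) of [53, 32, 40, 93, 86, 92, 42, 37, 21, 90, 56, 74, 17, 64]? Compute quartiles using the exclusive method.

87

Step 1: Sort the data: [17, 21, 32, 37, 40, 42, 53, 56, 64, 74, 86, 90, 92, 93]
Step 2: n = 14
Step 3: Using the exclusive quartile method:
  Q1 = 35.75
  Q2 (median) = 54.5
  Q3 = 87
  IQR = Q3 - Q1 = 87 - 35.75 = 51.25
Step 4: Q3 = 87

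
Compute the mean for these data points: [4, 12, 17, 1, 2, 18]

9

Step 1: Sum all values: 4 + 12 + 17 + 1 + 2 + 18 = 54
Step 2: Count the number of values: n = 6
Step 3: Mean = sum / n = 54 / 6 = 9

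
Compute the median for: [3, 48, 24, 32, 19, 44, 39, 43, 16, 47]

35.5

Step 1: Sort the data in ascending order: [3, 16, 19, 24, 32, 39, 43, 44, 47, 48]
Step 2: The number of values is n = 10.
Step 3: Since n is even, the median is the average of positions 5 and 6:
  Median = (32 + 39) / 2 = 35.5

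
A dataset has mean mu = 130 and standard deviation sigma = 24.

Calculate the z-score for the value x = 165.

1.4583

Step 1: Recall the z-score formula: z = (x - mu) / sigma
Step 2: Substitute values: z = (165 - 130) / 24
Step 3: z = 35 / 24 = 1.4583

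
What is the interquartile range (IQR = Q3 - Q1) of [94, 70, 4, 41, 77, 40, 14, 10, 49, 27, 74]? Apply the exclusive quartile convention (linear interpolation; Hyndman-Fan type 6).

60

Step 1: Sort the data: [4, 10, 14, 27, 40, 41, 49, 70, 74, 77, 94]
Step 2: n = 11
Step 3: Using the exclusive quartile method:
  Q1 = 14
  Q2 (median) = 41
  Q3 = 74
  IQR = Q3 - Q1 = 74 - 14 = 60
Step 4: IQR = 60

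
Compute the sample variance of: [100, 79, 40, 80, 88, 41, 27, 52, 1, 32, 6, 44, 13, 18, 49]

933.0952

Step 1: Compute the mean: (100 + 79 + 40 + 80 + 88 + 41 + 27 + 52 + 1 + 32 + 6 + 44 + 13 + 18 + 49) / 15 = 44.6667
Step 2: Compute squared deviations from the mean:
  (100 - 44.6667)^2 = 3061.7778
  (79 - 44.6667)^2 = 1178.7778
  (40 - 44.6667)^2 = 21.7778
  (80 - 44.6667)^2 = 1248.4444
  (88 - 44.6667)^2 = 1877.7778
  (41 - 44.6667)^2 = 13.4444
  (27 - 44.6667)^2 = 312.1111
  (52 - 44.6667)^2 = 53.7778
  (1 - 44.6667)^2 = 1906.7778
  (32 - 44.6667)^2 = 160.4444
  (6 - 44.6667)^2 = 1495.1111
  (44 - 44.6667)^2 = 0.4444
  (13 - 44.6667)^2 = 1002.7778
  (18 - 44.6667)^2 = 711.1111
  (49 - 44.6667)^2 = 18.7778
Step 3: Sum of squared deviations = 13063.3333
Step 4: Sample variance = 13063.3333 / 14 = 933.0952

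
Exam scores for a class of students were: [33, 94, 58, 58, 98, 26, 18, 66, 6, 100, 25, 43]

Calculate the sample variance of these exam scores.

1051.9015

Step 1: Compute the mean: (33 + 94 + 58 + 58 + 98 + 26 + 18 + 66 + 6 + 100 + 25 + 43) / 12 = 52.0833
Step 2: Compute squared deviations from the mean:
  (33 - 52.0833)^2 = 364.1736
  (94 - 52.0833)^2 = 1757.0069
  (58 - 52.0833)^2 = 35.0069
  (58 - 52.0833)^2 = 35.0069
  (98 - 52.0833)^2 = 2108.3403
  (26 - 52.0833)^2 = 680.3403
  (18 - 52.0833)^2 = 1161.6736
  (66 - 52.0833)^2 = 193.6736
  (6 - 52.0833)^2 = 2123.6736
  (100 - 52.0833)^2 = 2296.0069
  (25 - 52.0833)^2 = 733.5069
  (43 - 52.0833)^2 = 82.5069
Step 3: Sum of squared deviations = 11570.9167
Step 4: Sample variance = 11570.9167 / 11 = 1051.9015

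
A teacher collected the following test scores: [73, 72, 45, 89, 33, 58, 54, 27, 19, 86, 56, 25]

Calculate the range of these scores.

70

Step 1: Identify the maximum value: max = 89
Step 2: Identify the minimum value: min = 19
Step 3: Range = max - min = 89 - 19 = 70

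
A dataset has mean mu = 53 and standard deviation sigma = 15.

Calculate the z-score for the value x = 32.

-1.4

Step 1: Recall the z-score formula: z = (x - mu) / sigma
Step 2: Substitute values: z = (32 - 53) / 15
Step 3: z = -21 / 15 = -1.4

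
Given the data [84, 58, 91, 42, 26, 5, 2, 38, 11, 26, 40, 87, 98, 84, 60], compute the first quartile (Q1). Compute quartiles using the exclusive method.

26

Step 1: Sort the data: [2, 5, 11, 26, 26, 38, 40, 42, 58, 60, 84, 84, 87, 91, 98]
Step 2: n = 15
Step 3: Using the exclusive quartile method:
  Q1 = 26
  Q2 (median) = 42
  Q3 = 84
  IQR = Q3 - Q1 = 84 - 26 = 58
Step 4: Q1 = 26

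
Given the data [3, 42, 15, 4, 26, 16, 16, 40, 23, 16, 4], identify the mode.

16

Step 1: Count the frequency of each value:
  3: appears 1 time(s)
  4: appears 2 time(s)
  15: appears 1 time(s)
  16: appears 3 time(s)
  23: appears 1 time(s)
  26: appears 1 time(s)
  40: appears 1 time(s)
  42: appears 1 time(s)
Step 2: The value 16 appears most frequently (3 times).
Step 3: Mode = 16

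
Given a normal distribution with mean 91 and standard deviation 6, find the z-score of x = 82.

-1.5

Step 1: Recall the z-score formula: z = (x - mu) / sigma
Step 2: Substitute values: z = (82 - 91) / 6
Step 3: z = -9 / 6 = -1.5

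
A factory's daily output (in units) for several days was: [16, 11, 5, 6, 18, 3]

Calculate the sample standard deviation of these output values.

6.1779

Step 1: Compute the mean: 9.8333
Step 2: Sum of squared deviations from the mean: 190.8333
Step 3: Sample variance = 190.8333 / 5 = 38.1667
Step 4: Standard deviation = sqrt(38.1667) = 6.1779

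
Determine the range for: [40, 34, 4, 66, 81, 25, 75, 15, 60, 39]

77

Step 1: Identify the maximum value: max = 81
Step 2: Identify the minimum value: min = 4
Step 3: Range = max - min = 81 - 4 = 77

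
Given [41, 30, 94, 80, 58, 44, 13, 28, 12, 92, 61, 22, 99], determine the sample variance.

978.3077

Step 1: Compute the mean: (41 + 30 + 94 + 80 + 58 + 44 + 13 + 28 + 12 + 92 + 61 + 22 + 99) / 13 = 51.8462
Step 2: Compute squared deviations from the mean:
  (41 - 51.8462)^2 = 117.6391
  (30 - 51.8462)^2 = 477.2544
  (94 - 51.8462)^2 = 1776.9467
  (80 - 51.8462)^2 = 792.6391
  (58 - 51.8462)^2 = 37.8698
  (44 - 51.8462)^2 = 61.5621
  (13 - 51.8462)^2 = 1509.0237
  (28 - 51.8462)^2 = 568.6391
  (12 - 51.8462)^2 = 1587.716
  (92 - 51.8462)^2 = 1612.3314
  (61 - 51.8462)^2 = 83.7929
  (22 - 51.8462)^2 = 890.7929
  (99 - 51.8462)^2 = 2223.4852
Step 3: Sum of squared deviations = 11739.6923
Step 4: Sample variance = 11739.6923 / 12 = 978.3077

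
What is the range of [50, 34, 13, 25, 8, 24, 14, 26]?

42

Step 1: Identify the maximum value: max = 50
Step 2: Identify the minimum value: min = 8
Step 3: Range = max - min = 50 - 8 = 42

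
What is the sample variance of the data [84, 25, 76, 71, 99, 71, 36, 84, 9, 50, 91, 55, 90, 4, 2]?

1133.6952

Step 1: Compute the mean: (84 + 25 + 76 + 71 + 99 + 71 + 36 + 84 + 9 + 50 + 91 + 55 + 90 + 4 + 2) / 15 = 56.4667
Step 2: Compute squared deviations from the mean:
  (84 - 56.4667)^2 = 758.0844
  (25 - 56.4667)^2 = 990.1511
  (76 - 56.4667)^2 = 381.5511
  (71 - 56.4667)^2 = 211.2178
  (99 - 56.4667)^2 = 1809.0844
  (71 - 56.4667)^2 = 211.2178
  (36 - 56.4667)^2 = 418.8844
  (84 - 56.4667)^2 = 758.0844
  (9 - 56.4667)^2 = 2253.0844
  (50 - 56.4667)^2 = 41.8178
  (91 - 56.4667)^2 = 1192.5511
  (55 - 56.4667)^2 = 2.1511
  (90 - 56.4667)^2 = 1124.4844
  (4 - 56.4667)^2 = 2752.7511
  (2 - 56.4667)^2 = 2966.6178
Step 3: Sum of squared deviations = 15871.7333
Step 4: Sample variance = 15871.7333 / 14 = 1133.6952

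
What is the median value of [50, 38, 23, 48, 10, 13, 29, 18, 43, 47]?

33.5

Step 1: Sort the data in ascending order: [10, 13, 18, 23, 29, 38, 43, 47, 48, 50]
Step 2: The number of values is n = 10.
Step 3: Since n is even, the median is the average of positions 5 and 6:
  Median = (29 + 38) / 2 = 33.5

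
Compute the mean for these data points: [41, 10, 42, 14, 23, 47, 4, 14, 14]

23.2222

Step 1: Sum all values: 41 + 10 + 42 + 14 + 23 + 47 + 4 + 14 + 14 = 209
Step 2: Count the number of values: n = 9
Step 3: Mean = sum / n = 209 / 9 = 23.2222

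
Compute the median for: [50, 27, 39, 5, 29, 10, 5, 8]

18.5

Step 1: Sort the data in ascending order: [5, 5, 8, 10, 27, 29, 39, 50]
Step 2: The number of values is n = 8.
Step 3: Since n is even, the median is the average of positions 4 and 5:
  Median = (10 + 27) / 2 = 18.5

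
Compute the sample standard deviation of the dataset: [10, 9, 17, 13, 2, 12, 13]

4.6701

Step 1: Compute the mean: 10.8571
Step 2: Sum of squared deviations from the mean: 130.8571
Step 3: Sample variance = 130.8571 / 6 = 21.8095
Step 4: Standard deviation = sqrt(21.8095) = 4.6701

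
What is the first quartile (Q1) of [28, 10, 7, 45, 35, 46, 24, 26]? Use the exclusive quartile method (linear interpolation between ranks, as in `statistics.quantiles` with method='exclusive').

13.5

Step 1: Sort the data: [7, 10, 24, 26, 28, 35, 45, 46]
Step 2: n = 8
Step 3: Using the exclusive quartile method:
  Q1 = 13.5
  Q2 (median) = 27
  Q3 = 42.5
  IQR = Q3 - Q1 = 42.5 - 13.5 = 29
Step 4: Q1 = 13.5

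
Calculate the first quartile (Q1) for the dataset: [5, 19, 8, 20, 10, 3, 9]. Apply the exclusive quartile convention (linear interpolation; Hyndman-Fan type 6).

5

Step 1: Sort the data: [3, 5, 8, 9, 10, 19, 20]
Step 2: n = 7
Step 3: Using the exclusive quartile method:
  Q1 = 5
  Q2 (median) = 9
  Q3 = 19
  IQR = Q3 - Q1 = 19 - 5 = 14
Step 4: Q1 = 5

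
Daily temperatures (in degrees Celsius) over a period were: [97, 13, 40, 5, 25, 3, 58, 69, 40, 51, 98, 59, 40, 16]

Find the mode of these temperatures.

40

Step 1: Count the frequency of each value:
  3: appears 1 time(s)
  5: appears 1 time(s)
  13: appears 1 time(s)
  16: appears 1 time(s)
  25: appears 1 time(s)
  40: appears 3 time(s)
  51: appears 1 time(s)
  58: appears 1 time(s)
  59: appears 1 time(s)
  69: appears 1 time(s)
  97: appears 1 time(s)
  98: appears 1 time(s)
Step 2: The value 40 appears most frequently (3 times).
Step 3: Mode = 40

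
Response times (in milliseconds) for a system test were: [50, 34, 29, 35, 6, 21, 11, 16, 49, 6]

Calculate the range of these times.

44

Step 1: Identify the maximum value: max = 50
Step 2: Identify the minimum value: min = 6
Step 3: Range = max - min = 50 - 6 = 44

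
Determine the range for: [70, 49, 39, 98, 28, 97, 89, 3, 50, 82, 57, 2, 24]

96

Step 1: Identify the maximum value: max = 98
Step 2: Identify the minimum value: min = 2
Step 3: Range = max - min = 98 - 2 = 96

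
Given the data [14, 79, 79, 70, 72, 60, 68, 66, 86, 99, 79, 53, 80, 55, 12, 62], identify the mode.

79

Step 1: Count the frequency of each value:
  12: appears 1 time(s)
  14: appears 1 time(s)
  53: appears 1 time(s)
  55: appears 1 time(s)
  60: appears 1 time(s)
  62: appears 1 time(s)
  66: appears 1 time(s)
  68: appears 1 time(s)
  70: appears 1 time(s)
  72: appears 1 time(s)
  79: appears 3 time(s)
  80: appears 1 time(s)
  86: appears 1 time(s)
  99: appears 1 time(s)
Step 2: The value 79 appears most frequently (3 times).
Step 3: Mode = 79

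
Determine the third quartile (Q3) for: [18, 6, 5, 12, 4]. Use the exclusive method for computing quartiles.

15

Step 1: Sort the data: [4, 5, 6, 12, 18]
Step 2: n = 5
Step 3: Using the exclusive quartile method:
  Q1 = 4.5
  Q2 (median) = 6
  Q3 = 15
  IQR = Q3 - Q1 = 15 - 4.5 = 10.5
Step 4: Q3 = 15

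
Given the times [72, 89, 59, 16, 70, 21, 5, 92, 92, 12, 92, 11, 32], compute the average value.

51

Step 1: Sum all values: 72 + 89 + 59 + 16 + 70 + 21 + 5 + 92 + 92 + 12 + 92 + 11 + 32 = 663
Step 2: Count the number of values: n = 13
Step 3: Mean = sum / n = 663 / 13 = 51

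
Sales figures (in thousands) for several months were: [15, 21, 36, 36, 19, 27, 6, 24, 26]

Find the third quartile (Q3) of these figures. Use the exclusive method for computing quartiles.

31.5

Step 1: Sort the data: [6, 15, 19, 21, 24, 26, 27, 36, 36]
Step 2: n = 9
Step 3: Using the exclusive quartile method:
  Q1 = 17
  Q2 (median) = 24
  Q3 = 31.5
  IQR = Q3 - Q1 = 31.5 - 17 = 14.5
Step 4: Q3 = 31.5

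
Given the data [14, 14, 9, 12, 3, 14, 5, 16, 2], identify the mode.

14

Step 1: Count the frequency of each value:
  2: appears 1 time(s)
  3: appears 1 time(s)
  5: appears 1 time(s)
  9: appears 1 time(s)
  12: appears 1 time(s)
  14: appears 3 time(s)
  16: appears 1 time(s)
Step 2: The value 14 appears most frequently (3 times).
Step 3: Mode = 14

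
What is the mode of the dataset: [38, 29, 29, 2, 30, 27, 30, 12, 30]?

30

Step 1: Count the frequency of each value:
  2: appears 1 time(s)
  12: appears 1 time(s)
  27: appears 1 time(s)
  29: appears 2 time(s)
  30: appears 3 time(s)
  38: appears 1 time(s)
Step 2: The value 30 appears most frequently (3 times).
Step 3: Mode = 30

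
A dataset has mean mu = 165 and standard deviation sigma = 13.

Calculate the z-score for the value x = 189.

1.8462

Step 1: Recall the z-score formula: z = (x - mu) / sigma
Step 2: Substitute values: z = (189 - 165) / 13
Step 3: z = 24 / 13 = 1.8462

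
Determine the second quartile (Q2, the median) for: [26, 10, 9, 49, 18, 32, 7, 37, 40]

26

Step 1: Sort the data: [7, 9, 10, 18, 26, 32, 37, 40, 49]
Step 2: n = 9
Step 3: Q2 is the median. Since n is odd, it is the middle value at position 5: 26
Step 4: Q2 = 26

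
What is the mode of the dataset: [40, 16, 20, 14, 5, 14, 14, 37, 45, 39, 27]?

14

Step 1: Count the frequency of each value:
  5: appears 1 time(s)
  14: appears 3 time(s)
  16: appears 1 time(s)
  20: appears 1 time(s)
  27: appears 1 time(s)
  37: appears 1 time(s)
  39: appears 1 time(s)
  40: appears 1 time(s)
  45: appears 1 time(s)
Step 2: The value 14 appears most frequently (3 times).
Step 3: Mode = 14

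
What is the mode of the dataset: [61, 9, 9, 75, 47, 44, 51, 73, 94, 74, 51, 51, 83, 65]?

51

Step 1: Count the frequency of each value:
  9: appears 2 time(s)
  44: appears 1 time(s)
  47: appears 1 time(s)
  51: appears 3 time(s)
  61: appears 1 time(s)
  65: appears 1 time(s)
  73: appears 1 time(s)
  74: appears 1 time(s)
  75: appears 1 time(s)
  83: appears 1 time(s)
  94: appears 1 time(s)
Step 2: The value 51 appears most frequently (3 times).
Step 3: Mode = 51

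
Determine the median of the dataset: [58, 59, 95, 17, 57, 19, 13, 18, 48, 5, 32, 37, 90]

37

Step 1: Sort the data in ascending order: [5, 13, 17, 18, 19, 32, 37, 48, 57, 58, 59, 90, 95]
Step 2: The number of values is n = 13.
Step 3: Since n is odd, the median is the middle value at position 7: 37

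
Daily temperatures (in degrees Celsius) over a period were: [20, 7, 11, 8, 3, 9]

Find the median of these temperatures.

8.5

Step 1: Sort the data in ascending order: [3, 7, 8, 9, 11, 20]
Step 2: The number of values is n = 6.
Step 3: Since n is even, the median is the average of positions 3 and 4:
  Median = (8 + 9) / 2 = 8.5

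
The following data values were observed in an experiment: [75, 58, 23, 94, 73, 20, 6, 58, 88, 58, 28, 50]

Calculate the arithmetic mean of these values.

52.5833

Step 1: Sum all values: 75 + 58 + 23 + 94 + 73 + 20 + 6 + 58 + 88 + 58 + 28 + 50 = 631
Step 2: Count the number of values: n = 12
Step 3: Mean = sum / n = 631 / 12 = 52.5833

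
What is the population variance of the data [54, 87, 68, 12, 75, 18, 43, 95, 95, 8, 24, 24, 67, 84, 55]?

883.6622

Step 1: Compute the mean: (54 + 87 + 68 + 12 + 75 + 18 + 43 + 95 + 95 + 8 + 24 + 24 + 67 + 84 + 55) / 15 = 53.9333
Step 2: Compute squared deviations from the mean:
  (54 - 53.9333)^2 = 0.0044
  (87 - 53.9333)^2 = 1093.4044
  (68 - 53.9333)^2 = 197.8711
  (12 - 53.9333)^2 = 1758.4044
  (75 - 53.9333)^2 = 443.8044
  (18 - 53.9333)^2 = 1291.2044
  (43 - 53.9333)^2 = 119.5378
  (95 - 53.9333)^2 = 1686.4711
  (95 - 53.9333)^2 = 1686.4711
  (8 - 53.9333)^2 = 2109.8711
  (24 - 53.9333)^2 = 896.0044
  (24 - 53.9333)^2 = 896.0044
  (67 - 53.9333)^2 = 170.7378
  (84 - 53.9333)^2 = 904.0044
  (55 - 53.9333)^2 = 1.1378
Step 3: Sum of squared deviations = 13254.9333
Step 4: Population variance = 13254.9333 / 15 = 883.6622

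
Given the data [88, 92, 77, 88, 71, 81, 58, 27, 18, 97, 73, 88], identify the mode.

88

Step 1: Count the frequency of each value:
  18: appears 1 time(s)
  27: appears 1 time(s)
  58: appears 1 time(s)
  71: appears 1 time(s)
  73: appears 1 time(s)
  77: appears 1 time(s)
  81: appears 1 time(s)
  88: appears 3 time(s)
  92: appears 1 time(s)
  97: appears 1 time(s)
Step 2: The value 88 appears most frequently (3 times).
Step 3: Mode = 88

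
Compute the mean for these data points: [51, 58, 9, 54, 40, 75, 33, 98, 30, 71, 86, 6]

50.9167

Step 1: Sum all values: 51 + 58 + 9 + 54 + 40 + 75 + 33 + 98 + 30 + 71 + 86 + 6 = 611
Step 2: Count the number of values: n = 12
Step 3: Mean = sum / n = 611 / 12 = 50.9167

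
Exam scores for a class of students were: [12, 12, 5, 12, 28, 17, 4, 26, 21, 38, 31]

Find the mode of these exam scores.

12

Step 1: Count the frequency of each value:
  4: appears 1 time(s)
  5: appears 1 time(s)
  12: appears 3 time(s)
  17: appears 1 time(s)
  21: appears 1 time(s)
  26: appears 1 time(s)
  28: appears 1 time(s)
  31: appears 1 time(s)
  38: appears 1 time(s)
Step 2: The value 12 appears most frequently (3 times).
Step 3: Mode = 12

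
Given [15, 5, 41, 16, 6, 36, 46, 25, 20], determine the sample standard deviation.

14.8324

Step 1: Compute the mean: 23.3333
Step 2: Sum of squared deviations from the mean: 1760
Step 3: Sample variance = 1760 / 8 = 220
Step 4: Standard deviation = sqrt(220) = 14.8324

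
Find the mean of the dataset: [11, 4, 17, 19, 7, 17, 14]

12.7143

Step 1: Sum all values: 11 + 4 + 17 + 19 + 7 + 17 + 14 = 89
Step 2: Count the number of values: n = 7
Step 3: Mean = sum / n = 89 / 7 = 12.7143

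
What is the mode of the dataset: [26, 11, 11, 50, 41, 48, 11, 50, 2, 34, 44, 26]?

11

Step 1: Count the frequency of each value:
  2: appears 1 time(s)
  11: appears 3 time(s)
  26: appears 2 time(s)
  34: appears 1 time(s)
  41: appears 1 time(s)
  44: appears 1 time(s)
  48: appears 1 time(s)
  50: appears 2 time(s)
Step 2: The value 11 appears most frequently (3 times).
Step 3: Mode = 11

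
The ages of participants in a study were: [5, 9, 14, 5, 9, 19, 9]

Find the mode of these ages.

9

Step 1: Count the frequency of each value:
  5: appears 2 time(s)
  9: appears 3 time(s)
  14: appears 1 time(s)
  19: appears 1 time(s)
Step 2: The value 9 appears most frequently (3 times).
Step 3: Mode = 9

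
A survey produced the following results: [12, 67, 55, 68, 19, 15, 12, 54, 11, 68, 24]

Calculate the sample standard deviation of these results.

25.1747

Step 1: Compute the mean: 36.8182
Step 2: Sum of squared deviations from the mean: 6337.6364
Step 3: Sample variance = 6337.6364 / 10 = 633.7636
Step 4: Standard deviation = sqrt(633.7636) = 25.1747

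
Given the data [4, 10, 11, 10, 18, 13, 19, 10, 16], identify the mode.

10

Step 1: Count the frequency of each value:
  4: appears 1 time(s)
  10: appears 3 time(s)
  11: appears 1 time(s)
  13: appears 1 time(s)
  16: appears 1 time(s)
  18: appears 1 time(s)
  19: appears 1 time(s)
Step 2: The value 10 appears most frequently (3 times).
Step 3: Mode = 10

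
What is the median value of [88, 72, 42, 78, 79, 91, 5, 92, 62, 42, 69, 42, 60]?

69

Step 1: Sort the data in ascending order: [5, 42, 42, 42, 60, 62, 69, 72, 78, 79, 88, 91, 92]
Step 2: The number of values is n = 13.
Step 3: Since n is odd, the median is the middle value at position 7: 69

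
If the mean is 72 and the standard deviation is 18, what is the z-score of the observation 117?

2.5

Step 1: Recall the z-score formula: z = (x - mu) / sigma
Step 2: Substitute values: z = (117 - 72) / 18
Step 3: z = 45 / 18 = 2.5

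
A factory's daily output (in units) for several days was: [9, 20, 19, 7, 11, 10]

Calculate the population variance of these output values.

24.8889

Step 1: Compute the mean: (9 + 20 + 19 + 7 + 11 + 10) / 6 = 12.6667
Step 2: Compute squared deviations from the mean:
  (9 - 12.6667)^2 = 13.4444
  (20 - 12.6667)^2 = 53.7778
  (19 - 12.6667)^2 = 40.1111
  (7 - 12.6667)^2 = 32.1111
  (11 - 12.6667)^2 = 2.7778
  (10 - 12.6667)^2 = 7.1111
Step 3: Sum of squared deviations = 149.3333
Step 4: Population variance = 149.3333 / 6 = 24.8889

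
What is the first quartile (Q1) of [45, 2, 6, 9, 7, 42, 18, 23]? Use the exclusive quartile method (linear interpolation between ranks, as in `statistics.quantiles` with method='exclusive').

6.25

Step 1: Sort the data: [2, 6, 7, 9, 18, 23, 42, 45]
Step 2: n = 8
Step 3: Using the exclusive quartile method:
  Q1 = 6.25
  Q2 (median) = 13.5
  Q3 = 37.25
  IQR = Q3 - Q1 = 37.25 - 6.25 = 31
Step 4: Q1 = 6.25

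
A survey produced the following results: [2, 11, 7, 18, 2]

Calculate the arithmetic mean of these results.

8

Step 1: Sum all values: 2 + 11 + 7 + 18 + 2 = 40
Step 2: Count the number of values: n = 5
Step 3: Mean = sum / n = 40 / 5 = 8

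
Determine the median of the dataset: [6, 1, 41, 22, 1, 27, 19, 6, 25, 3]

12.5

Step 1: Sort the data in ascending order: [1, 1, 3, 6, 6, 19, 22, 25, 27, 41]
Step 2: The number of values is n = 10.
Step 3: Since n is even, the median is the average of positions 5 and 6:
  Median = (6 + 19) / 2 = 12.5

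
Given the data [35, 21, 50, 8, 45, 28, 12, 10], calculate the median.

24.5

Step 1: Sort the data in ascending order: [8, 10, 12, 21, 28, 35, 45, 50]
Step 2: The number of values is n = 8.
Step 3: Since n is even, the median is the average of positions 4 and 5:
  Median = (21 + 28) / 2 = 24.5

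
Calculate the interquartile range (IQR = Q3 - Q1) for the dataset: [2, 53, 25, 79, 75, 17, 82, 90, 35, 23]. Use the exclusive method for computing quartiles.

58.25

Step 1: Sort the data: [2, 17, 23, 25, 35, 53, 75, 79, 82, 90]
Step 2: n = 10
Step 3: Using the exclusive quartile method:
  Q1 = 21.5
  Q2 (median) = 44
  Q3 = 79.75
  IQR = Q3 - Q1 = 79.75 - 21.5 = 58.25
Step 4: IQR = 58.25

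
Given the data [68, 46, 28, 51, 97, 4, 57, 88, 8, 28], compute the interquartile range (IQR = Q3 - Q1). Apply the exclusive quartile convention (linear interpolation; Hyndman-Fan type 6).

50

Step 1: Sort the data: [4, 8, 28, 28, 46, 51, 57, 68, 88, 97]
Step 2: n = 10
Step 3: Using the exclusive quartile method:
  Q1 = 23
  Q2 (median) = 48.5
  Q3 = 73
  IQR = Q3 - Q1 = 73 - 23 = 50
Step 4: IQR = 50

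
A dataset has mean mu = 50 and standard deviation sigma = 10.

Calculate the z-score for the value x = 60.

1

Step 1: Recall the z-score formula: z = (x - mu) / sigma
Step 2: Substitute values: z = (60 - 50) / 10
Step 3: z = 10 / 10 = 1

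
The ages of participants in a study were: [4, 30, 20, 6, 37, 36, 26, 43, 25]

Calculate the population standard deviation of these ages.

12.6559

Step 1: Compute the mean: 25.2222
Step 2: Sum of squared deviations from the mean: 1441.5556
Step 3: Population variance = 1441.5556 / 9 = 160.1728
Step 4: Standard deviation = sqrt(160.1728) = 12.6559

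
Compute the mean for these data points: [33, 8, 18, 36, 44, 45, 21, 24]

28.625

Step 1: Sum all values: 33 + 8 + 18 + 36 + 44 + 45 + 21 + 24 = 229
Step 2: Count the number of values: n = 8
Step 3: Mean = sum / n = 229 / 8 = 28.625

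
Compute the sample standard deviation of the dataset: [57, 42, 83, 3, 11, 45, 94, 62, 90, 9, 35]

32.4194

Step 1: Compute the mean: 48.2727
Step 2: Sum of squared deviations from the mean: 10510.1818
Step 3: Sample variance = 10510.1818 / 10 = 1051.0182
Step 4: Standard deviation = sqrt(1051.0182) = 32.4194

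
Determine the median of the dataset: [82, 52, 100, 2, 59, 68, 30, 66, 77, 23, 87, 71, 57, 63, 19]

63

Step 1: Sort the data in ascending order: [2, 19, 23, 30, 52, 57, 59, 63, 66, 68, 71, 77, 82, 87, 100]
Step 2: The number of values is n = 15.
Step 3: Since n is odd, the median is the middle value at position 8: 63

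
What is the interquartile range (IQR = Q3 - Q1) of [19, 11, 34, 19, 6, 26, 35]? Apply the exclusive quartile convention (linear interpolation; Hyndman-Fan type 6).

23

Step 1: Sort the data: [6, 11, 19, 19, 26, 34, 35]
Step 2: n = 7
Step 3: Using the exclusive quartile method:
  Q1 = 11
  Q2 (median) = 19
  Q3 = 34
  IQR = Q3 - Q1 = 34 - 11 = 23
Step 4: IQR = 23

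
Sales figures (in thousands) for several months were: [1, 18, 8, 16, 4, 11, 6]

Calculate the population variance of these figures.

33.2653

Step 1: Compute the mean: (1 + 18 + 8 + 16 + 4 + 11 + 6) / 7 = 9.1429
Step 2: Compute squared deviations from the mean:
  (1 - 9.1429)^2 = 66.3061
  (18 - 9.1429)^2 = 78.449
  (8 - 9.1429)^2 = 1.3061
  (16 - 9.1429)^2 = 47.0204
  (4 - 9.1429)^2 = 26.449
  (11 - 9.1429)^2 = 3.449
  (6 - 9.1429)^2 = 9.8776
Step 3: Sum of squared deviations = 232.8571
Step 4: Population variance = 232.8571 / 7 = 33.2653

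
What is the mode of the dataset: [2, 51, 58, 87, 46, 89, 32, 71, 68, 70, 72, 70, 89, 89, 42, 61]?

89

Step 1: Count the frequency of each value:
  2: appears 1 time(s)
  32: appears 1 time(s)
  42: appears 1 time(s)
  46: appears 1 time(s)
  51: appears 1 time(s)
  58: appears 1 time(s)
  61: appears 1 time(s)
  68: appears 1 time(s)
  70: appears 2 time(s)
  71: appears 1 time(s)
  72: appears 1 time(s)
  87: appears 1 time(s)
  89: appears 3 time(s)
Step 2: The value 89 appears most frequently (3 times).
Step 3: Mode = 89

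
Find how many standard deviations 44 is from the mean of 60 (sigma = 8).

-2

Step 1: Recall the z-score formula: z = (x - mu) / sigma
Step 2: Substitute values: z = (44 - 60) / 8
Step 3: z = -16 / 8 = -2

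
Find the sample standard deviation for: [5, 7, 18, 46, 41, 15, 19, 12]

15.1369

Step 1: Compute the mean: 20.375
Step 2: Sum of squared deviations from the mean: 1603.875
Step 3: Sample variance = 1603.875 / 7 = 229.125
Step 4: Standard deviation = sqrt(229.125) = 15.1369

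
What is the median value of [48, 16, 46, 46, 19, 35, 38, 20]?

36.5

Step 1: Sort the data in ascending order: [16, 19, 20, 35, 38, 46, 46, 48]
Step 2: The number of values is n = 8.
Step 3: Since n is even, the median is the average of positions 4 and 5:
  Median = (35 + 38) / 2 = 36.5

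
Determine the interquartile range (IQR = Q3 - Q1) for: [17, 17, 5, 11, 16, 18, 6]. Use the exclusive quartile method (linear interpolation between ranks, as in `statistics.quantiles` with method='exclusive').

11

Step 1: Sort the data: [5, 6, 11, 16, 17, 17, 18]
Step 2: n = 7
Step 3: Using the exclusive quartile method:
  Q1 = 6
  Q2 (median) = 16
  Q3 = 17
  IQR = Q3 - Q1 = 17 - 6 = 11
Step 4: IQR = 11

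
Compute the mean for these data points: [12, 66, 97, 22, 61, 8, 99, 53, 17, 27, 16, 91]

47.4167

Step 1: Sum all values: 12 + 66 + 97 + 22 + 61 + 8 + 99 + 53 + 17 + 27 + 16 + 91 = 569
Step 2: Count the number of values: n = 12
Step 3: Mean = sum / n = 569 / 12 = 47.4167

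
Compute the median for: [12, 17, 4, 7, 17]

12

Step 1: Sort the data in ascending order: [4, 7, 12, 17, 17]
Step 2: The number of values is n = 5.
Step 3: Since n is odd, the median is the middle value at position 3: 12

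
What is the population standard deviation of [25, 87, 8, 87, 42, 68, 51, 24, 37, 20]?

26.4592

Step 1: Compute the mean: 44.9
Step 2: Sum of squared deviations from the mean: 7000.9
Step 3: Population variance = 7000.9 / 10 = 700.09
Step 4: Standard deviation = sqrt(700.09) = 26.4592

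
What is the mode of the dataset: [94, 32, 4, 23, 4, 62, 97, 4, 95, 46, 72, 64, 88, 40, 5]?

4

Step 1: Count the frequency of each value:
  4: appears 3 time(s)
  5: appears 1 time(s)
  23: appears 1 time(s)
  32: appears 1 time(s)
  40: appears 1 time(s)
  46: appears 1 time(s)
  62: appears 1 time(s)
  64: appears 1 time(s)
  72: appears 1 time(s)
  88: appears 1 time(s)
  94: appears 1 time(s)
  95: appears 1 time(s)
  97: appears 1 time(s)
Step 2: The value 4 appears most frequently (3 times).
Step 3: Mode = 4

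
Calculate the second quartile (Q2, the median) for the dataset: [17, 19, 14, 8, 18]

17

Step 1: Sort the data: [8, 14, 17, 18, 19]
Step 2: n = 5
Step 3: Q2 is the median. Since n is odd, it is the middle value at position 3: 17
Step 4: Q2 = 17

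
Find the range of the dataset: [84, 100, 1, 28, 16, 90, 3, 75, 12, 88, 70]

99

Step 1: Identify the maximum value: max = 100
Step 2: Identify the minimum value: min = 1
Step 3: Range = max - min = 100 - 1 = 99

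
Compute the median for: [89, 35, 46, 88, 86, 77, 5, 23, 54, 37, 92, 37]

50

Step 1: Sort the data in ascending order: [5, 23, 35, 37, 37, 46, 54, 77, 86, 88, 89, 92]
Step 2: The number of values is n = 12.
Step 3: Since n is even, the median is the average of positions 6 and 7:
  Median = (46 + 54) / 2 = 50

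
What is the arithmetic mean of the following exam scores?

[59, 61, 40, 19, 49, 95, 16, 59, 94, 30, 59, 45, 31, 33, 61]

50.0667

Step 1: Sum all values: 59 + 61 + 40 + 19 + 49 + 95 + 16 + 59 + 94 + 30 + 59 + 45 + 31 + 33 + 61 = 751
Step 2: Count the number of values: n = 15
Step 3: Mean = sum / n = 751 / 15 = 50.0667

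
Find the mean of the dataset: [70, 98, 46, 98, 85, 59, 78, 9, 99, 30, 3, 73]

62.3333

Step 1: Sum all values: 70 + 98 + 46 + 98 + 85 + 59 + 78 + 9 + 99 + 30 + 3 + 73 = 748
Step 2: Count the number of values: n = 12
Step 3: Mean = sum / n = 748 / 12 = 62.3333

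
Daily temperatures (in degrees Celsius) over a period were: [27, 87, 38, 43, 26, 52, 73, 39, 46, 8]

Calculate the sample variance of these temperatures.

525.4333

Step 1: Compute the mean: (27 + 87 + 38 + 43 + 26 + 52 + 73 + 39 + 46 + 8) / 10 = 43.9
Step 2: Compute squared deviations from the mean:
  (27 - 43.9)^2 = 285.61
  (87 - 43.9)^2 = 1857.61
  (38 - 43.9)^2 = 34.81
  (43 - 43.9)^2 = 0.81
  (26 - 43.9)^2 = 320.41
  (52 - 43.9)^2 = 65.61
  (73 - 43.9)^2 = 846.81
  (39 - 43.9)^2 = 24.01
  (46 - 43.9)^2 = 4.41
  (8 - 43.9)^2 = 1288.81
Step 3: Sum of squared deviations = 4728.9
Step 4: Sample variance = 4728.9 / 9 = 525.4333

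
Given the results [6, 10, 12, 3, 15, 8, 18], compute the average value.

10.2857

Step 1: Sum all values: 6 + 10 + 12 + 3 + 15 + 8 + 18 = 72
Step 2: Count the number of values: n = 7
Step 3: Mean = sum / n = 72 / 7 = 10.2857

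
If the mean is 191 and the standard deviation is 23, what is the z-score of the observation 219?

1.2174

Step 1: Recall the z-score formula: z = (x - mu) / sigma
Step 2: Substitute values: z = (219 - 191) / 23
Step 3: z = 28 / 23 = 1.2174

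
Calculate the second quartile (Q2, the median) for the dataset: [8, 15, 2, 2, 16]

8

Step 1: Sort the data: [2, 2, 8, 15, 16]
Step 2: n = 5
Step 3: Q2 is the median. Since n is odd, it is the middle value at position 3: 8
Step 4: Q2 = 8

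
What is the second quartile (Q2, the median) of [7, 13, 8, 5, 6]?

7

Step 1: Sort the data: [5, 6, 7, 8, 13]
Step 2: n = 5
Step 3: Q2 is the median. Since n is odd, it is the middle value at position 3: 7
Step 4: Q2 = 7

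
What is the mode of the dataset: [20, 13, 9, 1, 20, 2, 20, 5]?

20

Step 1: Count the frequency of each value:
  1: appears 1 time(s)
  2: appears 1 time(s)
  5: appears 1 time(s)
  9: appears 1 time(s)
  13: appears 1 time(s)
  20: appears 3 time(s)
Step 2: The value 20 appears most frequently (3 times).
Step 3: Mode = 20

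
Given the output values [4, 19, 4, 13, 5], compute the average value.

9

Step 1: Sum all values: 4 + 19 + 4 + 13 + 5 = 45
Step 2: Count the number of values: n = 5
Step 3: Mean = sum / n = 45 / 5 = 9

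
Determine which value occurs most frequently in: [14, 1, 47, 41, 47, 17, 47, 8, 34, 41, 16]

47

Step 1: Count the frequency of each value:
  1: appears 1 time(s)
  8: appears 1 time(s)
  14: appears 1 time(s)
  16: appears 1 time(s)
  17: appears 1 time(s)
  34: appears 1 time(s)
  41: appears 2 time(s)
  47: appears 3 time(s)
Step 2: The value 47 appears most frequently (3 times).
Step 3: Mode = 47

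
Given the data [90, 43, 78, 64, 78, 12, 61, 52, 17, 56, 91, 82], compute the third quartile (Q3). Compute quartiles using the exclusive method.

81

Step 1: Sort the data: [12, 17, 43, 52, 56, 61, 64, 78, 78, 82, 90, 91]
Step 2: n = 12
Step 3: Using the exclusive quartile method:
  Q1 = 45.25
  Q2 (median) = 62.5
  Q3 = 81
  IQR = Q3 - Q1 = 81 - 45.25 = 35.75
Step 4: Q3 = 81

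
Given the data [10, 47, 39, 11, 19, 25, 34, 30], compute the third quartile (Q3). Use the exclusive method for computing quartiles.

37.75

Step 1: Sort the data: [10, 11, 19, 25, 30, 34, 39, 47]
Step 2: n = 8
Step 3: Using the exclusive quartile method:
  Q1 = 13
  Q2 (median) = 27.5
  Q3 = 37.75
  IQR = Q3 - Q1 = 37.75 - 13 = 24.75
Step 4: Q3 = 37.75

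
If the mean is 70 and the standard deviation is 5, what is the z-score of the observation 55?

-3

Step 1: Recall the z-score formula: z = (x - mu) / sigma
Step 2: Substitute values: z = (55 - 70) / 5
Step 3: z = -15 / 5 = -3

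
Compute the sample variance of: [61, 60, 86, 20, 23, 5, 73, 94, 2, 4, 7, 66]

1213.1136

Step 1: Compute the mean: (61 + 60 + 86 + 20 + 23 + 5 + 73 + 94 + 2 + 4 + 7 + 66) / 12 = 41.75
Step 2: Compute squared deviations from the mean:
  (61 - 41.75)^2 = 370.5625
  (60 - 41.75)^2 = 333.0625
  (86 - 41.75)^2 = 1958.0625
  (20 - 41.75)^2 = 473.0625
  (23 - 41.75)^2 = 351.5625
  (5 - 41.75)^2 = 1350.5625
  (73 - 41.75)^2 = 976.5625
  (94 - 41.75)^2 = 2730.0625
  (2 - 41.75)^2 = 1580.0625
  (4 - 41.75)^2 = 1425.0625
  (7 - 41.75)^2 = 1207.5625
  (66 - 41.75)^2 = 588.0625
Step 3: Sum of squared deviations = 13344.25
Step 4: Sample variance = 13344.25 / 11 = 1213.1136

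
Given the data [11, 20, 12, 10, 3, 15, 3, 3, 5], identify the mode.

3

Step 1: Count the frequency of each value:
  3: appears 3 time(s)
  5: appears 1 time(s)
  10: appears 1 time(s)
  11: appears 1 time(s)
  12: appears 1 time(s)
  15: appears 1 time(s)
  20: appears 1 time(s)
Step 2: The value 3 appears most frequently (3 times).
Step 3: Mode = 3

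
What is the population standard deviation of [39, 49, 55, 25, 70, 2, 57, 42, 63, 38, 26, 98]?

23.5832

Step 1: Compute the mean: 47
Step 2: Sum of squared deviations from the mean: 6674
Step 3: Population variance = 6674 / 12 = 556.1667
Step 4: Standard deviation = sqrt(556.1667) = 23.5832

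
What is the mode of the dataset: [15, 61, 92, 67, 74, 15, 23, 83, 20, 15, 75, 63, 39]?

15

Step 1: Count the frequency of each value:
  15: appears 3 time(s)
  20: appears 1 time(s)
  23: appears 1 time(s)
  39: appears 1 time(s)
  61: appears 1 time(s)
  63: appears 1 time(s)
  67: appears 1 time(s)
  74: appears 1 time(s)
  75: appears 1 time(s)
  83: appears 1 time(s)
  92: appears 1 time(s)
Step 2: The value 15 appears most frequently (3 times).
Step 3: Mode = 15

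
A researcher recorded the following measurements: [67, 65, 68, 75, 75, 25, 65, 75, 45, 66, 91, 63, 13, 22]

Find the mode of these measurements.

75

Step 1: Count the frequency of each value:
  13: appears 1 time(s)
  22: appears 1 time(s)
  25: appears 1 time(s)
  45: appears 1 time(s)
  63: appears 1 time(s)
  65: appears 2 time(s)
  66: appears 1 time(s)
  67: appears 1 time(s)
  68: appears 1 time(s)
  75: appears 3 time(s)
  91: appears 1 time(s)
Step 2: The value 75 appears most frequently (3 times).
Step 3: Mode = 75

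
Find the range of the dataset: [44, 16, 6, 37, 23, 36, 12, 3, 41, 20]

41

Step 1: Identify the maximum value: max = 44
Step 2: Identify the minimum value: min = 3
Step 3: Range = max - min = 44 - 3 = 41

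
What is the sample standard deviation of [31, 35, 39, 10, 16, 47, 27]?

12.8933

Step 1: Compute the mean: 29.2857
Step 2: Sum of squared deviations from the mean: 997.4286
Step 3: Sample variance = 997.4286 / 6 = 166.2381
Step 4: Standard deviation = sqrt(166.2381) = 12.8933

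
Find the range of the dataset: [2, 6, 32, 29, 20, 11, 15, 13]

30

Step 1: Identify the maximum value: max = 32
Step 2: Identify the minimum value: min = 2
Step 3: Range = max - min = 32 - 2 = 30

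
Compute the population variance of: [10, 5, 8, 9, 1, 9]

9.6667

Step 1: Compute the mean: (10 + 5 + 8 + 9 + 1 + 9) / 6 = 7
Step 2: Compute squared deviations from the mean:
  (10 - 7)^2 = 9
  (5 - 7)^2 = 4
  (8 - 7)^2 = 1
  (9 - 7)^2 = 4
  (1 - 7)^2 = 36
  (9 - 7)^2 = 4
Step 3: Sum of squared deviations = 58
Step 4: Population variance = 58 / 6 = 9.6667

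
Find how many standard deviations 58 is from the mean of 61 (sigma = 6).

-0.5

Step 1: Recall the z-score formula: z = (x - mu) / sigma
Step 2: Substitute values: z = (58 - 61) / 6
Step 3: z = -3 / 6 = -0.5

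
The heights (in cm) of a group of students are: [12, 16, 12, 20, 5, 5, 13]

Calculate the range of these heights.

15

Step 1: Identify the maximum value: max = 20
Step 2: Identify the minimum value: min = 5
Step 3: Range = max - min = 20 - 5 = 15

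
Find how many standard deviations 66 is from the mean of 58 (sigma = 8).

1

Step 1: Recall the z-score formula: z = (x - mu) / sigma
Step 2: Substitute values: z = (66 - 58) / 8
Step 3: z = 8 / 8 = 1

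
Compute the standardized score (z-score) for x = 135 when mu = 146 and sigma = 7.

-1.5714

Step 1: Recall the z-score formula: z = (x - mu) / sigma
Step 2: Substitute values: z = (135 - 146) / 7
Step 3: z = -11 / 7 = -1.5714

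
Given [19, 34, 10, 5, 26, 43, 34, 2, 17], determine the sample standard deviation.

14.1637

Step 1: Compute the mean: 21.1111
Step 2: Sum of squared deviations from the mean: 1604.8889
Step 3: Sample variance = 1604.8889 / 8 = 200.6111
Step 4: Standard deviation = sqrt(200.6111) = 14.1637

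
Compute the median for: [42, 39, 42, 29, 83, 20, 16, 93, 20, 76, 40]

40

Step 1: Sort the data in ascending order: [16, 20, 20, 29, 39, 40, 42, 42, 76, 83, 93]
Step 2: The number of values is n = 11.
Step 3: Since n is odd, the median is the middle value at position 6: 40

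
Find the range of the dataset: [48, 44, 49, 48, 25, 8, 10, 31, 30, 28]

41

Step 1: Identify the maximum value: max = 49
Step 2: Identify the minimum value: min = 8
Step 3: Range = max - min = 49 - 8 = 41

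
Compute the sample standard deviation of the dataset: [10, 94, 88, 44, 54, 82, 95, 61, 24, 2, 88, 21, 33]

33.6566

Step 1: Compute the mean: 53.5385
Step 2: Sum of squared deviations from the mean: 13593.2308
Step 3: Sample variance = 13593.2308 / 12 = 1132.7692
Step 4: Standard deviation = sqrt(1132.7692) = 33.6566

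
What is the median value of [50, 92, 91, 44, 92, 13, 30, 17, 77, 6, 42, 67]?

47

Step 1: Sort the data in ascending order: [6, 13, 17, 30, 42, 44, 50, 67, 77, 91, 92, 92]
Step 2: The number of values is n = 12.
Step 3: Since n is even, the median is the average of positions 6 and 7:
  Median = (44 + 50) / 2 = 47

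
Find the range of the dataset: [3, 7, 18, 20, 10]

17

Step 1: Identify the maximum value: max = 20
Step 2: Identify the minimum value: min = 3
Step 3: Range = max - min = 20 - 3 = 17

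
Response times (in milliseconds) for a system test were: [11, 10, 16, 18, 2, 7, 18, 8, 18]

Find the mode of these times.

18

Step 1: Count the frequency of each value:
  2: appears 1 time(s)
  7: appears 1 time(s)
  8: appears 1 time(s)
  10: appears 1 time(s)
  11: appears 1 time(s)
  16: appears 1 time(s)
  18: appears 3 time(s)
Step 2: The value 18 appears most frequently (3 times).
Step 3: Mode = 18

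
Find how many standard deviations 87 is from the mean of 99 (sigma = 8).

-1.5

Step 1: Recall the z-score formula: z = (x - mu) / sigma
Step 2: Substitute values: z = (87 - 99) / 8
Step 3: z = -12 / 8 = -1.5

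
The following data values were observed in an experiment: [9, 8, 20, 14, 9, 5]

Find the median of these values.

9

Step 1: Sort the data in ascending order: [5, 8, 9, 9, 14, 20]
Step 2: The number of values is n = 6.
Step 3: Since n is even, the median is the average of positions 3 and 4:
  Median = (9 + 9) / 2 = 9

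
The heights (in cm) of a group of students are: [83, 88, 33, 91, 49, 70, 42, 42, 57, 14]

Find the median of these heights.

53

Step 1: Sort the data in ascending order: [14, 33, 42, 42, 49, 57, 70, 83, 88, 91]
Step 2: The number of values is n = 10.
Step 3: Since n is even, the median is the average of positions 5 and 6:
  Median = (49 + 57) / 2 = 53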